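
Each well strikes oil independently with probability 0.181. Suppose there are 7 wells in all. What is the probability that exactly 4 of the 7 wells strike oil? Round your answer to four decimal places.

0.0206

X ~ Binomial(n=7, p=0.181).
P(X=4) = C(7,4) · p^4 · (1−p)^3
= 35 · 0.0010733 · 0.54935 = 0.020636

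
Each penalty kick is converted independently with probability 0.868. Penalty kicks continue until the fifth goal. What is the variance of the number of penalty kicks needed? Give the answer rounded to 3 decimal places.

0.876

Y = total penalty kicks until the fifth success; negative binomial with r=5, p=0.868.
Var(Y) = r(1−p)/p² = 5·0.132 / 0.868² = 0.87600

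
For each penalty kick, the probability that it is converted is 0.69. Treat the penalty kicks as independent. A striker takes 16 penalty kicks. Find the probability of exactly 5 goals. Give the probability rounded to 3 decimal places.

X ~ Binomial(n=16, p=0.69).
P(X=5) = C(16,5) · p^5 · (1−p)^11
= 4368 · 0.1564 · 2.5408e-06 = 0.00174

0.002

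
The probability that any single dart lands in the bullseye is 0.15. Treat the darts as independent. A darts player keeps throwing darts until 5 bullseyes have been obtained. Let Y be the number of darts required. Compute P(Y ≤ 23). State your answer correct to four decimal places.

0.2560

Finishing within 23 darts ⇔ at least 5 successes in the first 23. With X ~ Binomial(23, 0.15), P(Y ≤ 23) = 1 − P(X ≤ 4).
  k=0: C(23,0)·0.15^0·0.85^23 = 0.023803
  k=1: C(23,1)·0.15^1·0.85^22 = 0.096613
  k=2: C(23,2)·0.15^2·0.85^21 = 0.187543
  k=3: C(23,3)·0.15^3·0.85^20 = 0.231671
  k=4: C(23,4)·0.15^4·0.85^19 = 0.204415
1 − 0.744045 = 0.255955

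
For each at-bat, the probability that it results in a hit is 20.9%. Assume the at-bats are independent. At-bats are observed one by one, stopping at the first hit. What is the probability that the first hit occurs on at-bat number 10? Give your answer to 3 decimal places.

Geometric (trials to first success), p = 0.209.
P(Y = 10) = (1−p)^9 · p = 0.12122 · 0.209 = 0.02534

0.025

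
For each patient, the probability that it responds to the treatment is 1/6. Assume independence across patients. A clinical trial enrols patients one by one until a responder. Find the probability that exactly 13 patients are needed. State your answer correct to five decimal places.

Geometric (trials to first success), p = 0.166667.
P(Y = 13) = (1−p)^12 · p = 0.11216 · 0.166667 = 0.0186928

0.01869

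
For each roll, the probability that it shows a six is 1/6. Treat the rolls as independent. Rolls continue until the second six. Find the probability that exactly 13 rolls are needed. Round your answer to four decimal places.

0.0449

Y = trial on which the second success occurs; negative binomial, r=2, p=0.166667.
P(Y=13) = C(12,1) · p^2 · (1−p)^11
= 12 · 0.027778 · 0.13459 = 0.044863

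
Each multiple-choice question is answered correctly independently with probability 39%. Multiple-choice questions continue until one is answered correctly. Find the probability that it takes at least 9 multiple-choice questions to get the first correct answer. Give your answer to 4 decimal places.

0.0192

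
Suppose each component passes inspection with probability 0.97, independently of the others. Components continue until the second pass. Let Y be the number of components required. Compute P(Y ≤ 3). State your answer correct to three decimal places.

Finishing within 3 components ⇔ at least 2 successes in the first 3. With X ~ Binomial(3, 0.97), P(Y ≤ 3) = 1 − P(X ≤ 1).
  k=0: C(3,0)·0.97^0·0.03^3 = 0.00003
  k=1: C(3,1)·0.97^1·0.03^2 = 0.00262
1 − 0.00265 = 0.99735

0.997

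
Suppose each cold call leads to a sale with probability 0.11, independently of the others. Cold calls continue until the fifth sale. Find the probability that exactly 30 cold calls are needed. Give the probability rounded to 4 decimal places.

Y = trial on which the fifth success occurs; negative binomial, r=5, p=0.11.
P(Y=30) = C(29,4) · p^5 · (1−p)^25
= 23751 · 1.6105e-05 · 0.054294 = 0.020768

0.0208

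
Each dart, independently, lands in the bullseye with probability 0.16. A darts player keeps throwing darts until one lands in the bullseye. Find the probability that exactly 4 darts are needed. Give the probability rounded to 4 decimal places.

0.0948

Geometric (trials to first success), p = 0.16.
P(Y = 4) = (1−p)^3 · p = 0.5927 · 0.16 = 0.094833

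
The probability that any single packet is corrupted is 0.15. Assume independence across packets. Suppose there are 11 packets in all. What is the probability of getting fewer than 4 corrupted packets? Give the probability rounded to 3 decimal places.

0.931

X ~ Binomial(11, 0.15); P(X ≤ 3) = Σ C(11,k) p^k (1−p)^(11−k) over k:
  k=0: C(11,0)·0.15^0·0.85^11 = 0.16734
  k=1: C(11,1)·0.15^1·0.85^10 = 0.32484
  k=2: C(11,2)·0.15^2·0.85^9 = 0.28663
  k=3: C(11,3)·0.15^3·0.85^8 = 0.15174
Total = 0.93056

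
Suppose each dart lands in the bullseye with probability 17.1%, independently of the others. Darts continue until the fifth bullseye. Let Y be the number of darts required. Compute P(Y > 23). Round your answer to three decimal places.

Needing more than 23 darts ⇔ fewer than 5 successes in the first 23. With X ~ Binomial(23, 0.171), P(Y > 23) = P(X ≤ 4).
  k=0: C(23,0)·0.171^0·0.829^23 = 0.01339
  k=1: C(23,1)·0.171^1·0.829^22 = 0.06352
  k=2: C(23,2)·0.171^2·0.829^21 = 0.14413
  k=3: C(23,3)·0.171^3·0.829^20 = 0.20811
  k=4: C(23,4)·0.171^4·0.829^19 = 0.21464
P(X ≤ 4) = 0.64379

0.644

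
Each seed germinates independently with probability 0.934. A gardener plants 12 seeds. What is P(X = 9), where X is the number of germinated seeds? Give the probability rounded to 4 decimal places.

X ~ Binomial(n=12, p=0.934).
P(X=9) = C(12,9) · p^9 · (1−p)^3
= 220 · 0.54091 · 0.0002875 = 0.034212

0.0342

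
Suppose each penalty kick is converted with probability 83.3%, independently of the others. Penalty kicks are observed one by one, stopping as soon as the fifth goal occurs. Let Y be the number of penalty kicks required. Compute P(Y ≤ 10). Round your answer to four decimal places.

Finishing within 10 penalty kicks ⇔ at least 5 successes in the first 10. With X ~ Binomial(10, 0.833), P(Y ≤ 10) = 1 − P(X ≤ 4).
  k=0: C(10,0)·0.833^0·0.167^10 = 0.000000
  k=1: C(10,1)·0.833^1·0.167^9 = 0.000001
  k=2: C(10,2)·0.833^2·0.167^8 = 0.000019
  k=3: C(10,3)·0.833^3·0.167^7 = 0.000251
  k=4: C(10,4)·0.833^4·0.167^6 = 0.002193
1 − 0.002464 = 0.997536

0.9975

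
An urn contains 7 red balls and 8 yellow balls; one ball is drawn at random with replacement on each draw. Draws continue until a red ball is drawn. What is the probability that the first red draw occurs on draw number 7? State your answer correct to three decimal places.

Geometric (trials to first success), p = 0.466667.
P(Y = 7) = (1−p)^6 · p = 0.023014 · 0.466667 = 0.01074

0.011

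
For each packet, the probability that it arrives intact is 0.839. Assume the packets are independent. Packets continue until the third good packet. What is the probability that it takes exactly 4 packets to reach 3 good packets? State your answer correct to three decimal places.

0.285

Y = trial on which the third success occurs; negative binomial, r=3, p=0.839.
P(Y=4) = C(3,2) · p^3 · (1−p)^1
= 3 · 0.59059 · 0.161 = 0.28525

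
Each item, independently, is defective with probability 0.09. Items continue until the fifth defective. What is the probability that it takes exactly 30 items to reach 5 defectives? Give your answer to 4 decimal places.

0.0133

Y = trial on which the fifth success occurs; negative binomial, r=5, p=0.09.
P(Y=30) = C(29,4) · p^5 · (1−p)^25
= 23751 · 5.9049e-06 · 0.094631 = 0.013272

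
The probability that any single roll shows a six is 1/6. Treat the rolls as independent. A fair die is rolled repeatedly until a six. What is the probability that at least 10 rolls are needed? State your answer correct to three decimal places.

Y = number of rolls to the first success; geometric, p = 0.166667.
P(Y > 9) = P(first 9 all fail) = (1−p)^9 = 0.19381

0.194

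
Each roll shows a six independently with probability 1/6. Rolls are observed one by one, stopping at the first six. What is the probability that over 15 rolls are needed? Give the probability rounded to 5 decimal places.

Y = number of rolls to the first success; geometric, p = 0.166667.
P(Y > 15) = P(first 15 all fail) = (1−p)^15 = 0.0649055

0.06491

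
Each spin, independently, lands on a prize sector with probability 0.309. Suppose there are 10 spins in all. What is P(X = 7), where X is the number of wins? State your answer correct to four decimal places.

X ~ Binomial(n=10, p=0.309).
P(X=7) = C(10,7) · p^7 · (1−p)^3
= 120 · 0.00026897 · 0.32994 = 0.010649

0.0106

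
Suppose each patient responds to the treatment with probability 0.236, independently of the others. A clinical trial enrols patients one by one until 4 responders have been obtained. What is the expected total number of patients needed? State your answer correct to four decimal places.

16.9492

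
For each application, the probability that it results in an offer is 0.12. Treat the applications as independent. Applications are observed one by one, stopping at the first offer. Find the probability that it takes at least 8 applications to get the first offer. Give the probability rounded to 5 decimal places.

0.40868

Y = number of applications to the first success; geometric, p = 0.12.
P(Y > 7) = P(first 7 all fail) = (1−p)^7 = 0.4086756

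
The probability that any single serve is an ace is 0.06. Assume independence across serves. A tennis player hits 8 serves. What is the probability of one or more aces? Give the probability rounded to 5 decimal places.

P(at least one) = 1 − P(none) = 1 − (1 − 0.06)^8
= 1 − 0.6095689 = 0.3904311

0.39043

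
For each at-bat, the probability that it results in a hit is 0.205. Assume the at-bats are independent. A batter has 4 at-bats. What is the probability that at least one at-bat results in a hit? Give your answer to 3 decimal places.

0.601

P(at least one) = 1 − P(none) = 1 − (1 − 0.205)^4
= 1 − 0.39946 = 0.60054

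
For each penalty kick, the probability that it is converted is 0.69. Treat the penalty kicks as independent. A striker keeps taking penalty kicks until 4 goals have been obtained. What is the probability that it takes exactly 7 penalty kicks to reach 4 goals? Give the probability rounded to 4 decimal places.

0.1351

Y = trial on which the fourth success occurs; negative binomial, r=4, p=0.69.
P(Y=7) = C(6,3) · p^4 · (1−p)^3
= 20 · 0.22667 · 0.029791 = 0.135055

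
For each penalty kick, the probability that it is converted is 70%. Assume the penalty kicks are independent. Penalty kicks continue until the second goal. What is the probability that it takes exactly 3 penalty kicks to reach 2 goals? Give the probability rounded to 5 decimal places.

0.29400

Y = trial on which the second success occurs; negative binomial, r=2, p=0.70.
P(Y=3) = C(2,1) · p^2 · (1−p)^1
= 2 · 0.49 · 0.3 = 0.2940000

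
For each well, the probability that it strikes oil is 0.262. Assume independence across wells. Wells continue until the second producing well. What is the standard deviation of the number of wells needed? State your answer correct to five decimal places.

4.63705

Y = total wells until the second success; negative binomial with r=2, p=0.262.
SD(Y) = √[r(1−p)/p²] = √(21.5022435) = 4.6370512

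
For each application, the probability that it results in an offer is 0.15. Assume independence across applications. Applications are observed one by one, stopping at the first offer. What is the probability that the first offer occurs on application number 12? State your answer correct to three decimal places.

Geometric (trials to first success), p = 0.15.
P(Y = 12) = (1−p)^11 · p = 0.16734 · 0.15 = 0.02510

0.025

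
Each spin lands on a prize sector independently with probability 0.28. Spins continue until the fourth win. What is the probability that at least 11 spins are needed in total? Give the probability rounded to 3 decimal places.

0.702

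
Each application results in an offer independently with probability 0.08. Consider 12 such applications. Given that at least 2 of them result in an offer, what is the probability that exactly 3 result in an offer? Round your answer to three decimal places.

X ~ Binomial(12, 0.08). Want P(X=3 | X≥2) = P(X=3) / P(X≥2).
P(X=3) = C(12,3)·0.08^3·0.92^9 = 0.05318
P(X≥2) = 1 − 0.36767 − 0.38365 = 0.24868
Ratio = 0.05318 / 0.24868 = 0.21386

0.214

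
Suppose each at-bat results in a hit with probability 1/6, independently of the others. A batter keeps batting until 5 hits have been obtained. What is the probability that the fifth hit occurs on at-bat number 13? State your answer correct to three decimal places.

0.015

Y = trial on which the fifth success occurs; negative binomial, r=5, p=0.166667.
P(Y=13) = C(12,4) · p^5 · (1−p)^8
= 495 · 0.0001286 · 0.23257 = 0.01480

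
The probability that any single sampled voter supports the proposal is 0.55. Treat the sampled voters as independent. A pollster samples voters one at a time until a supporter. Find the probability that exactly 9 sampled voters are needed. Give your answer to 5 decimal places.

Geometric (trials to first success), p = 0.55.
P(Y = 9) = (1−p)^8 · p = 0.0016815 · 0.55 = 0.0009248

0.00092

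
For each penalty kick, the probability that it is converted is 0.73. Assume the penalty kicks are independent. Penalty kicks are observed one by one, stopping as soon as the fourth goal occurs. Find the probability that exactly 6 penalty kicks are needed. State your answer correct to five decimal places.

Y = trial on which the fourth success occurs; negative binomial, r=4, p=0.73.
P(Y=6) = C(5,3) · p^4 · (1−p)^2
= 10 · 0.28398 · 0.0729 = 0.2070232

0.20702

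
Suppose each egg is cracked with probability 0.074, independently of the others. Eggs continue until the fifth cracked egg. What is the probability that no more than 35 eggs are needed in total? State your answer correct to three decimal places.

Finishing within 35 eggs ⇔ at least 5 successes in the first 35. With X ~ Binomial(35, 0.074), P(Y ≤ 35) = 1 − P(X ≤ 4).
  k=0: C(35,0)·0.074^0·0.926^35 = 0.06782
  k=1: C(35,1)·0.074^1·0.926^34 = 0.18970
  k=2: C(35,2)·0.074^2·0.926^33 = 0.25772
  k=3: C(35,3)·0.074^3·0.926^32 = 0.22655
  k=4: C(35,4)·0.074^4·0.926^31 = 0.14483
1 − 0.88662 = 0.11338

0.113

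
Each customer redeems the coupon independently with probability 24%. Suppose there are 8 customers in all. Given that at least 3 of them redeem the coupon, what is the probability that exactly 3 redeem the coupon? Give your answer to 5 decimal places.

X ~ Binomial(8, 0.24). Want P(X=3 | X≥3) = P(X=3) / P(X≥3).
P(X=3) = C(8,3)·0.24^3·0.76^5 = 0.1962862
P(X≥3) = 1 − 0.1113035 − 0.2811877 − 0.3107864 = 0.2967223
Ratio = 0.1962862 / 0.2967223 = 0.6615147

0.66151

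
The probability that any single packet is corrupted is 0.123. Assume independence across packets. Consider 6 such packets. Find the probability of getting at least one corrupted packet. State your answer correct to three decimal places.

P(at least one) = 1 − P(none) = 1 − (1 − 0.123)^6
= 1 − 0.45499 = 0.54501

0.545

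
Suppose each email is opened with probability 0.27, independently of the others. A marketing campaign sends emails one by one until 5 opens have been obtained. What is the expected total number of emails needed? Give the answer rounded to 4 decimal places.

Y = total emails until the fifth success; negative binomial with r=5, p=0.27.
E[Y] = r / p = 5 / 0.27 = 18.518519

18.5185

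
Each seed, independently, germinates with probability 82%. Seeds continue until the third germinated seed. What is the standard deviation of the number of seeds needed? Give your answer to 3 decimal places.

0.896

Y = total seeds until the third success; negative binomial with r=3, p=0.82.
SD(Y) = √[r(1−p)/p²] = √(0.80309) = 0.89615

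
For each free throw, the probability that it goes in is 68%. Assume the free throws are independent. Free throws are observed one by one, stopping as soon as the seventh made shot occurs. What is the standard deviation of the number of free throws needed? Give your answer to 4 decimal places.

Y = total free throws until the seventh success; negative binomial with r=7, p=0.68.
SD(Y) = √[r(1−p)/p²] = √(4.844291) = 2.200975

2.2010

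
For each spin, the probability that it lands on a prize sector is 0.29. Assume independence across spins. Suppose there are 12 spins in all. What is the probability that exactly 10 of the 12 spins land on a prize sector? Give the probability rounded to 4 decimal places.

0.0001

X ~ Binomial(n=12, p=0.29).
P(X=10) = C(12,10) · p^10 · (1−p)^2
= 66 · 4.2071e-06 · 0.5041 = 0.000140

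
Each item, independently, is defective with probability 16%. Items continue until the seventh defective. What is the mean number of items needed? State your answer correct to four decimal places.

Y = total items until the seventh success; negative binomial with r=7, p=0.16.
E[Y] = r / p = 7 / 0.16 = 43.750000

43.7500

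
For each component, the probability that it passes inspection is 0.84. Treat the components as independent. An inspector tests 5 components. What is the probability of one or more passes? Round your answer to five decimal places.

P(at least one) = 1 − P(none) = 1 − (1 − 0.84)^5
= 1 − 0.0001049 = 0.9998951

0.99990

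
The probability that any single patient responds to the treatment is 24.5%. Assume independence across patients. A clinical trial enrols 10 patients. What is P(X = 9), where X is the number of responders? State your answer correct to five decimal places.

0.00002

X ~ Binomial(n=10, p=0.245).
P(X=9) = C(10,9) · p^9 · (1−p)^1
= 10 · 3.1805e-06 · 0.755 = 0.0000240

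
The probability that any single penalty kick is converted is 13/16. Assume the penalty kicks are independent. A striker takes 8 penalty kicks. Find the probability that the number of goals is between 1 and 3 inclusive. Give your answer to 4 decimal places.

X ~ Binomial(8, 0.8125); P(1 ≤ X ≤ 3) = Σ C(8,k) p^k (1−p)^(8−k) over k:
  k=1: C(8,1)·0.8125^1·0.1875^7 = 0.000053
  k=2: C(8,2)·0.8125^2·0.1875^6 = 0.000803
  k=3: C(8,3)·0.8125^3·0.1875^5 = 0.006961
Total = 0.007817

0.0078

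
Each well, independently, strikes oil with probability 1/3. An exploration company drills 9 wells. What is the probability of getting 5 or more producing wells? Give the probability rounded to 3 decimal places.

0.145

X ~ Binomial(9, 0.333333); P(X ≥ 5) = Σ C(9,k) p^k (1−p)^(9−k) over k:
  k=5: C(9,5)·0.333333^5·0.666667^4 = 0.10242
  k=6: C(9,6)·0.333333^6·0.666667^3 = 0.03414
  k=7: C(9,7)·0.333333^7·0.666667^2 = 0.00732
  k=8: C(9,8)·0.333333^8·0.666667^1 = 0.00091
  k=9: C(9,9)·0.333333^9·0.666667^0 = 0.00005
Total = 0.14485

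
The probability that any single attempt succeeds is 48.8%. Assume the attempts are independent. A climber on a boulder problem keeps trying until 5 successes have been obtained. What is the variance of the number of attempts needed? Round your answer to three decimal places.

10.750

Y = total attempts until the fifth success; negative binomial with r=5, p=0.488.
Var(Y) = r(1−p)/p² = 5·0.512 / 0.488² = 10.74980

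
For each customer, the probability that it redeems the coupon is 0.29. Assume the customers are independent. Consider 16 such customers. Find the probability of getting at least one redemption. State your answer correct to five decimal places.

0.99583

P(at least one) = 1 − P(none) = 1 − (1 − 0.29)^16
= 1 − 0.0041700 = 0.9958300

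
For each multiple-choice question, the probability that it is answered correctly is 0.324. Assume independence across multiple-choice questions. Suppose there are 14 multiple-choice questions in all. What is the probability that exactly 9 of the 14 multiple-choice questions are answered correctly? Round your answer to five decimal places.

X ~ Binomial(n=14, p=0.324).
P(X=9) = C(14,9) · p^9 · (1−p)^5
= 2002 · 3.9346e-05 · 0.14117 = 0.0111199

0.01112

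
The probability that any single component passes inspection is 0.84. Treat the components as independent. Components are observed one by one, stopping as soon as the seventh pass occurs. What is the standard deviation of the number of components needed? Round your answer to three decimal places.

1.260

Y = total components until the seventh success; negative binomial with r=7, p=0.84.
SD(Y) = √[r(1−p)/p²] = √(1.58730) = 1.25988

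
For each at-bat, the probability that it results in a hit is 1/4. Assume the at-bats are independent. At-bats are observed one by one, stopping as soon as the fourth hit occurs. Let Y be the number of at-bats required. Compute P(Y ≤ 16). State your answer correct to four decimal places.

Finishing within 16 at-bats ⇔ at least 4 successes in the first 16. With X ~ Binomial(16, 0.25), P(Y ≤ 16) = 1 − P(X ≤ 3).
  k=0: C(16,0)·0.25^0·0.75^16 = 0.010023
  k=1: C(16,1)·0.25^1·0.75^15 = 0.053454
  k=2: C(16,2)·0.25^2·0.75^14 = 0.133635
  k=3: C(16,3)·0.25^3·0.75^13 = 0.207876
1 − 0.404987 = 0.595013

0.5950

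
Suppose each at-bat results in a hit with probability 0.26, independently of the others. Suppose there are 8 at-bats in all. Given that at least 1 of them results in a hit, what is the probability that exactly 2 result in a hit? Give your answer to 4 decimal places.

X ~ Binomial(8, 0.26). Want P(X=2 | X≥1) = P(X=2) / P(X≥1).
P(X=2) = C(8,2)·0.26^2·0.74^6 = 0.310810
P(X≥1) = 1 − 0.089919 = 0.910081
Ratio = 0.310810 / 0.910081 = 0.341519

0.3415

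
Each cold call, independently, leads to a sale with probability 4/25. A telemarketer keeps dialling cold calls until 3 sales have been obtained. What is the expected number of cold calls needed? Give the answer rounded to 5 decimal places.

18.75000

Y = total cold calls until the third success; negative binomial with r=3, p=0.16.
E[Y] = r / p = 3 / 0.16 = 18.7500000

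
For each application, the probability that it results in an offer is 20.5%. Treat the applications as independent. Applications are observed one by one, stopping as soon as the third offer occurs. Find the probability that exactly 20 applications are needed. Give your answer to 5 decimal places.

0.02982

Y = trial on which the third success occurs; negative binomial, r=3, p=0.205.
P(Y=20) = C(19,2) · p^3 · (1−p)^17
= 171 · 0.0086151 · 0.020241 = 0.0298194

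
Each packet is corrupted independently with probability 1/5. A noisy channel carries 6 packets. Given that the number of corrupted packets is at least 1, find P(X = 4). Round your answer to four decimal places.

X ~ Binomial(6, 0.20). Want P(X=4 | X≥1) = P(X=4) / P(X≥1).
P(X=4) = C(6,4)·0.20^4·0.80^2 = 0.015360
P(X≥1) = 1 − 0.262144 = 0.737856
Ratio = 0.015360 / 0.737856 = 0.020817

0.0208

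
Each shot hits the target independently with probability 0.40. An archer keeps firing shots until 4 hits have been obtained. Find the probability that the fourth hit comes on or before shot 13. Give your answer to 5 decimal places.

Finishing within 13 shots ⇔ at least 4 successes in the first 13. With X ~ Binomial(13, 0.40), P(Y ≤ 13) = 1 − P(X ≤ 3).
  k=0: C(13,0)·0.40^0·0.60^13 = 0.0013061
  k=1: C(13,1)·0.40^1·0.60^12 = 0.0113193
  k=2: C(13,2)·0.40^2·0.60^11 = 0.0452771
  k=3: C(13,3)·0.40^3·0.60^10 = 0.1106773
1 − 0.1685797 = 0.8314203

0.83142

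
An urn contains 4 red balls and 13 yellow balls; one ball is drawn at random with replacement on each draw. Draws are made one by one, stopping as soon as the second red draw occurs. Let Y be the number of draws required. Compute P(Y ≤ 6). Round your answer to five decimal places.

Finishing within 6 draws ⇔ at least 2 successes in the first 6. With X ~ Binomial(6, 0.235294), P(Y ≤ 6) = 1 − P(X ≤ 1).
  k=0: C(6,0)·0.235294^0·0.764706^6 = 0.1999708
  k=1: C(6,1)·0.235294^1·0.764706^5 = 0.3691769
1 − 0.5691477 = 0.4308523

0.43085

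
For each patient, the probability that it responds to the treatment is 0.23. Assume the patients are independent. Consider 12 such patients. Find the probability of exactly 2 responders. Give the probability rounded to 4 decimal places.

X ~ Binomial(n=12, p=0.23).
P(X=2) = C(12,2) · p^2 · (1−p)^10
= 66 · 0.0529 · 0.073267 = 0.255804

0.2558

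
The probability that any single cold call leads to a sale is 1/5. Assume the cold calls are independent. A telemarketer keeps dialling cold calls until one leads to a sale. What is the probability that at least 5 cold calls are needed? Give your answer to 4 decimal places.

0.4096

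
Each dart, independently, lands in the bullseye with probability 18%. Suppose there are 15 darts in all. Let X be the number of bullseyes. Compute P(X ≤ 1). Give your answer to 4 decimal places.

0.2187

X ~ Binomial(15, 0.18); P(X ≤ 1) = Σ C(15,k) p^k (1−p)^(15−k) over k:
  k=0: C(15,0)·0.18^0·0.82^15 = 0.050957
  k=1: C(15,1)·0.18^1·0.82^14 = 0.167787
Total = 0.218744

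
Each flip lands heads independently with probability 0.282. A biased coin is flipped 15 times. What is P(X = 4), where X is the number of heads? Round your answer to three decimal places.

X ~ Binomial(n=15, p=0.282).
P(X=4) = C(15,4) · p^4 · (1−p)^11
= 1365 · 0.0063241 · 0.026144 = 0.22568

0.226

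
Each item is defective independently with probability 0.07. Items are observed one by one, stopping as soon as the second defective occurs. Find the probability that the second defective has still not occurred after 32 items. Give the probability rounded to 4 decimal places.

0.3342

Needing more than 32 items ⇔ fewer than 2 successes in the first 32. With X ~ Binomial(32, 0.07), P(Y > 32) = P(X ≤ 1).
  k=0: C(32,0)·0.07^0·0.93^32 = 0.098052
  k=1: C(32,1)·0.07^1·0.93^31 = 0.236167
P(X ≤ 1) = 0.334219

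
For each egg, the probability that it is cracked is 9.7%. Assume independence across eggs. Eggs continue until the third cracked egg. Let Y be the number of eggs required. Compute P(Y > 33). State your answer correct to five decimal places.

0.36689

Needing more than 33 eggs ⇔ fewer than 3 successes in the first 33. With X ~ Binomial(33, 0.097), P(Y > 33) = P(X ≤ 2).
  k=0: C(33,0)·0.097^0·0.903^33 = 0.0344902
  k=1: C(33,1)·0.097^1·0.903^32 = 0.1222626
  k=2: C(33,2)·0.097^2·0.903^31 = 0.2101346
P(X ≤ 2) = 0.3668875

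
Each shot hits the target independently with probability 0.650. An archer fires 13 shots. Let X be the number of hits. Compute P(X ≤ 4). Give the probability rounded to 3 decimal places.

X ~ Binomial(13, 0.65); P(X ≤ 4) = Σ C(13,k) p^k (1−p)^(13−k) over k:
  k=0: C(13,0)·0.65^0·0.35^13 = 0.00000
  k=1: C(13,1)·0.65^1·0.35^12 = 0.00003
  k=2: C(13,2)·0.65^2·0.35^11 = 0.00032
  k=3: C(13,3)·0.65^3·0.35^10 = 0.00217
  k=4: C(13,4)·0.65^4·0.35^9 = 0.01006
Total = 0.01257

0.013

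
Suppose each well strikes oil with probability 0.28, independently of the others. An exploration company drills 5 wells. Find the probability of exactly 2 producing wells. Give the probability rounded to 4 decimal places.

X ~ Binomial(n=5, p=0.28).
P(X=2) = C(5,2) · p^2 · (1−p)^3
= 10 · 0.0784 · 0.37325 = 0.292626

0.2926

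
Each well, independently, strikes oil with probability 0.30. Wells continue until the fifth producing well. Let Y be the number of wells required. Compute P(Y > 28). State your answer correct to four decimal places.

0.0474

Needing more than 28 wells ⇔ fewer than 5 successes in the first 28. With X ~ Binomial(28, 0.30), P(Y > 28) = P(X ≤ 4).
  k=0: C(28,0)·0.30^0·0.70^28 = 0.000046
  k=1: C(28,1)·0.30^1·0.70^27 = 0.000552
  k=2: C(28,2)·0.30^2·0.70^26 = 0.003194
  k=3: C(28,3)·0.30^3·0.70^25 = 0.011862
  k=4: C(28,4)·0.30^4·0.70^24 = 0.031773
P(X ≤ 4) = 0.047427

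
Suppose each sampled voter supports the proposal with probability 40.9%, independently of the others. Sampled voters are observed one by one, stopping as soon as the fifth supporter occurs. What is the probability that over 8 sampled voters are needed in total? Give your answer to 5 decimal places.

Needing more than 8 sampled voters ⇔ fewer than 5 successes in the first 8. With X ~ Binomial(8, 0.409), P(Y > 8) = P(X ≤ 4).
  k=0: C(8,0)·0.409^0·0.591^8 = 0.0148833
  k=1: C(8,1)·0.409^1·0.591^7 = 0.0823997
  k=2: C(8,2)·0.409^2·0.591^6 = 0.1995858
  k=3: C(8,3)·0.409^3·0.591^5 = 0.2762456
  k=4: C(8,4)·0.409^4·0.591^4 = 0.2389688
P(X ≤ 4) = 0.8120832

0.81208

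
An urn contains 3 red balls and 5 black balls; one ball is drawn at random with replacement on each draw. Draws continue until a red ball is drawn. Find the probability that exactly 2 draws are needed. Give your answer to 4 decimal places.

Geometric (trials to first success), p = 0.375.
P(Y = 2) = (1−p)^1 · p = 0.625 · 0.375 = 0.234375

0.2344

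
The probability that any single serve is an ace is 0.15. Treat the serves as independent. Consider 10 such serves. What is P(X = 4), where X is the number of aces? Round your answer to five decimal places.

0.04010

X ~ Binomial(n=10, p=0.15).
P(X=4) = C(10,4) · p^4 · (1−p)^6
= 210 · 0.00050625 · 0.37715 = 0.0400957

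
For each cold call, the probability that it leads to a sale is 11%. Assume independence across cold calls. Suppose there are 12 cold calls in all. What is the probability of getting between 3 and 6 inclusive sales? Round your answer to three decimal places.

0.138

X ~ Binomial(12, 0.11); P(3 ≤ X ≤ 6) = Σ C(12,k) p^k (1−p)^(12−k) over k:
  k=3: C(12,3)·0.11^3·0.89^9 = 0.10259
  k=4: C(12,4)·0.11^4·0.89^8 = 0.02853
  k=5: C(12,5)·0.11^5·0.89^7 = 0.00564
  k=6: C(12,6)·0.11^6·0.89^6 = 0.00081
Total = 0.13758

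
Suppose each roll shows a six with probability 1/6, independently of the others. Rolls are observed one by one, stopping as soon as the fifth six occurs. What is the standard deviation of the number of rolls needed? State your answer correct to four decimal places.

12.2474

Y = total rolls until the fifth success; negative binomial with r=5, p=0.166667.
SD(Y) = √[r(1−p)/p²] = √(150.000000) = 12.247449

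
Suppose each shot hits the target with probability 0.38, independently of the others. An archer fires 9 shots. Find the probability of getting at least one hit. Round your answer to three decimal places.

P(at least one) = 1 − P(none) = 1 − (1 − 0.38)^9
= 1 − 0.01354 = 0.98646

0.986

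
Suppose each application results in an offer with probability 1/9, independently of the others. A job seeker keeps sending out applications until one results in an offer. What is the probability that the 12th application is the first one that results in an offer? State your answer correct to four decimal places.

0.0304

Geometric (trials to first success), p = 0.111111.
P(Y = 12) = (1−p)^11 · p = 0.27373 · 0.111111 = 0.030414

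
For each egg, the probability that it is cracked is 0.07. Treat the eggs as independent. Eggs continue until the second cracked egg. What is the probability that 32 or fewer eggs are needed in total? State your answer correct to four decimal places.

Finishing within 32 eggs ⇔ at least 2 successes in the first 32. With X ~ Binomial(32, 0.07), P(Y ≤ 32) = 1 − P(X ≤ 1).
  k=0: C(32,0)·0.07^0·0.93^32 = 0.098052
  k=1: C(32,1)·0.07^1·0.93^31 = 0.236167
1 − 0.334219 = 0.665781

0.6658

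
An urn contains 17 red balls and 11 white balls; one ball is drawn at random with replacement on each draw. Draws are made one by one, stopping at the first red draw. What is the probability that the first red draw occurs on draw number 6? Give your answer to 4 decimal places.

Geometric (trials to first success), p = 0.607143.
P(Y = 6) = (1−p)^5 · p = 0.0093578 · 0.607143 = 0.005682

0.0057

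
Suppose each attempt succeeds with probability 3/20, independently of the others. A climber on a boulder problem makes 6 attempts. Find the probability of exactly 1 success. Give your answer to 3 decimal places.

0.399

X ~ Binomial(n=6, p=0.15).
P(X=1) = C(6,1) · p^1 · (1−p)^5
= 6 · 0.15 · 0.44371 = 0.39933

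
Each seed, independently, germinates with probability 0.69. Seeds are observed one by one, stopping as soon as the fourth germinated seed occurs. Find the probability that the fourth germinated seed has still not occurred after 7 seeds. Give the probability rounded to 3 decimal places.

0.139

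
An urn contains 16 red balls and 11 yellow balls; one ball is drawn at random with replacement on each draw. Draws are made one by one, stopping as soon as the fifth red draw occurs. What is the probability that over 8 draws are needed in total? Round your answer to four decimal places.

0.4232

Needing more than 8 draws ⇔ fewer than 5 successes in the first 8. With X ~ Binomial(8, 0.592593), P(Y > 8) = P(X ≤ 4).
  k=0: C(8,0)·0.592593^0·0.407407^8 = 0.000759
  k=1: C(8,1)·0.592593^1·0.407407^7 = 0.008832
  k=2: C(8,2)·0.592593^2·0.407407^6 = 0.044962
  k=3: C(8,3)·0.592593^3·0.407407^5 = 0.130798
  k=4: C(8,4)·0.592593^4·0.407407^4 = 0.237815
P(X ≤ 4) = 0.423165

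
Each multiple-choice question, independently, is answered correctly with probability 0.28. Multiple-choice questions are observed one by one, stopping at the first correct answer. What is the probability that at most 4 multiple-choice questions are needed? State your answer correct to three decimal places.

Y = number of multiple-choice questions to the first success; geometric, p = 0.28.
P(Y ≤ 4) = 1 − (1−p)^4 = 1 − 0.26874 = 0.73126

0.731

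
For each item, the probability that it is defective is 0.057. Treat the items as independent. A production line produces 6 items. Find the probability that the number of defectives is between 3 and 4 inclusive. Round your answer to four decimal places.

X ~ Binomial(6, 0.057); P(3 ≤ X ≤ 4) = Σ C(6,k) p^k (1−p)^(6−k) over k:
  k=3: C(6,3)·0.057^3·0.943^3 = 0.003106
  k=4: C(6,4)·0.057^4·0.943^2 = 0.000141
Total = 0.003247

0.0032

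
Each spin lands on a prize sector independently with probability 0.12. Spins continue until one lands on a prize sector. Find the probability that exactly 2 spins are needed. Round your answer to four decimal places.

0.1056

Geometric (trials to first success), p = 0.12.
P(Y = 2) = (1−p)^1 · p = 0.88 · 0.12 = 0.105600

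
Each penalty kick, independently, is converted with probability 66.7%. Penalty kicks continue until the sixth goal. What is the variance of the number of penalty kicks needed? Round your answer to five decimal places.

Y = total penalty kicks until the sixth success; negative binomial with r=6, p=0.667.
Var(Y) = r(1−p)/p² = 6·0.333 / 0.667² = 4.4910079

4.49101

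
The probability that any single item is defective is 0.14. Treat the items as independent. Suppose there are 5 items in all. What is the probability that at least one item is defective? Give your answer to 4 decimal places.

P(at least one) = 1 − P(none) = 1 − (1 − 0.14)^5
= 1 − 0.470427 = 0.529573

0.5296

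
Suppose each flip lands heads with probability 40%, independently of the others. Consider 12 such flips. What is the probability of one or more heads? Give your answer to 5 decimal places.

P(at least one) = 1 − P(none) = 1 − (1 − 0.40)^12
= 1 − 0.0021768 = 0.9978232

0.99782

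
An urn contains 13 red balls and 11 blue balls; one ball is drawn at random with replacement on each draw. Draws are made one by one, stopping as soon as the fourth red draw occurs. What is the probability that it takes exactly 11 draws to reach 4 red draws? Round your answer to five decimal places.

Y = trial on which the fourth success occurs; negative binomial, r=4, p=0.541667.
P(Y=11) = C(10,3) · p^4 · (1−p)^7
= 120 · 0.086085 · 0.0042488 = 0.0438914

0.04389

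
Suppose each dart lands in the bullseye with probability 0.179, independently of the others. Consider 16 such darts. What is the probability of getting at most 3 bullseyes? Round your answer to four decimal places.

X ~ Binomial(16, 0.179); P(X ≤ 3) = Σ C(16,k) p^k (1−p)^(16−k) over k:
  k=0: C(16,0)·0.179^0·0.821^16 = 0.042608
  k=1: C(16,1)·0.179^1·0.821^15 = 0.148635
  k=2: C(16,2)·0.179^2·0.821^14 = 0.243048
  k=3: C(16,3)·0.179^3·0.821^13 = 0.247291
Total = 0.681581

0.6816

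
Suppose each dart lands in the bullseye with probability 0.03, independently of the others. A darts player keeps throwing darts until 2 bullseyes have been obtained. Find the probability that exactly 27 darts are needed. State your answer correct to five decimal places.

Y = trial on which the second success occurs; negative binomial, r=2, p=0.03.
P(Y=27) = C(26,1) · p^2 · (1−p)^25
= 26 · 0.0009 · 0.46697 = 0.0109272

0.01093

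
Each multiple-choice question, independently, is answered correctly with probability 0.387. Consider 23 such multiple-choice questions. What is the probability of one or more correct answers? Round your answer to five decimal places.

0.99999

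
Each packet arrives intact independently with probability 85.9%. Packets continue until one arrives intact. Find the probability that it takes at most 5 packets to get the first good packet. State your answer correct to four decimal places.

Y = number of packets to the first success; geometric, p = 0.859.
P(Y ≤ 5) = 1 − (1−p)^5 = 1 − 0.000056 = 0.999944

0.9999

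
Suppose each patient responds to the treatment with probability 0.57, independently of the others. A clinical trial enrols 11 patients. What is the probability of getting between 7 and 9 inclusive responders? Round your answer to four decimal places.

0.4313

X ~ Binomial(11, 0.57); P(7 ≤ X ≤ 9) = Σ C(11,k) p^k (1−p)^(11−k) over k:
  k=7: C(11,7)·0.57^7·0.43^4 = 0.220552
  k=8: C(11,8)·0.57^8·0.43^3 = 0.146180
  k=9: C(11,9)·0.57^9·0.43^2 = 0.064591
Total = 0.431324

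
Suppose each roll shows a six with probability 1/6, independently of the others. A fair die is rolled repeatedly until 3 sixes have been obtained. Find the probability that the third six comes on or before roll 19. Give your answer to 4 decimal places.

0.6357

Finishing within 19 rolls ⇔ at least 3 successes in the first 19. With X ~ Binomial(19, 0.166667), P(Y ≤ 19) = 1 − P(X ≤ 2).
  k=0: C(19,0)·0.166667^0·0.833333^19 = 0.031301
  k=1: C(19,1)·0.166667^1·0.833333^18 = 0.118943
  k=2: C(19,2)·0.166667^2·0.833333^17 = 0.214098
1 − 0.364342 = 0.635658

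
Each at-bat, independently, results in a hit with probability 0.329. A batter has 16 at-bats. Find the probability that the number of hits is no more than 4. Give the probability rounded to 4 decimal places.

0.3528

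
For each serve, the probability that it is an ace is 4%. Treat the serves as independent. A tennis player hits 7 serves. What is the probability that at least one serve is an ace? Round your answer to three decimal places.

P(at least one) = 1 − P(none) = 1 − (1 − 0.04)^7
= 1 − 0.75145 = 0.24855

0.249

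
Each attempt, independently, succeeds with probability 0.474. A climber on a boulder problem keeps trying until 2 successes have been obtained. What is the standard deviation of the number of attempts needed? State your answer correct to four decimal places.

Y = total attempts until the second success; negative binomial with r=2, p=0.474.
SD(Y) = √[r(1−p)/p²] = √(4.682298) = 2.163862

2.1639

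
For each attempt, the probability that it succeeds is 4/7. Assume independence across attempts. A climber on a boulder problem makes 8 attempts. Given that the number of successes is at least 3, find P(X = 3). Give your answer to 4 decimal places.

0.1624

X ~ Binomial(8, 0.571429). Want P(X=3 | X≥3) = P(X=3) / P(X≥3).
P(X=3) = C(8,3)·0.571429^3·0.428571^5 = 0.151074
P(X≥3) = 1 − 0.001138 − 0.012140 − 0.056653 = 0.930069
Ratio = 0.151074 / 0.930069 = 0.162433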